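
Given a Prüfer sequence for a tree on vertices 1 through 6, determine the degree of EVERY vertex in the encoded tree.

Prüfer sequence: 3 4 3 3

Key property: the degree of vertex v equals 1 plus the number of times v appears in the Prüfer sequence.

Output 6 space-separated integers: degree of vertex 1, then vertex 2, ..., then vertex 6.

Answer: 1 1 4 2 1 1

Derivation:
p_1 = 3: count[3] becomes 1
p_2 = 4: count[4] becomes 1
p_3 = 3: count[3] becomes 2
p_4 = 3: count[3] becomes 3
Degrees (1 + count): deg[1]=1+0=1, deg[2]=1+0=1, deg[3]=1+3=4, deg[4]=1+1=2, deg[5]=1+0=1, deg[6]=1+0=1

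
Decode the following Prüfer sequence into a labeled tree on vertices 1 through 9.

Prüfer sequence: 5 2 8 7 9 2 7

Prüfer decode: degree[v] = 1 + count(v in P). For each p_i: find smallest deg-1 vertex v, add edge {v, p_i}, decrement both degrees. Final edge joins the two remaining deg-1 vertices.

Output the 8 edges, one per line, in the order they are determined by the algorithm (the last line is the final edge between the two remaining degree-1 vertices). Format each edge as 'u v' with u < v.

Answer: 1 5
2 3
4 8
5 7
6 9
2 8
2 7
7 9

Derivation:
Initial degrees: {1:1, 2:3, 3:1, 4:1, 5:2, 6:1, 7:3, 8:2, 9:2}
Step 1: smallest deg-1 vertex = 1, p_1 = 5. Add edge {1,5}. Now deg[1]=0, deg[5]=1.
Step 2: smallest deg-1 vertex = 3, p_2 = 2. Add edge {2,3}. Now deg[3]=0, deg[2]=2.
Step 3: smallest deg-1 vertex = 4, p_3 = 8. Add edge {4,8}. Now deg[4]=0, deg[8]=1.
Step 4: smallest deg-1 vertex = 5, p_4 = 7. Add edge {5,7}. Now deg[5]=0, deg[7]=2.
Step 5: smallest deg-1 vertex = 6, p_5 = 9. Add edge {6,9}. Now deg[6]=0, deg[9]=1.
Step 6: smallest deg-1 vertex = 8, p_6 = 2. Add edge {2,8}. Now deg[8]=0, deg[2]=1.
Step 7: smallest deg-1 vertex = 2, p_7 = 7. Add edge {2,7}. Now deg[2]=0, deg[7]=1.
Final: two remaining deg-1 vertices are 7, 9. Add edge {7,9}.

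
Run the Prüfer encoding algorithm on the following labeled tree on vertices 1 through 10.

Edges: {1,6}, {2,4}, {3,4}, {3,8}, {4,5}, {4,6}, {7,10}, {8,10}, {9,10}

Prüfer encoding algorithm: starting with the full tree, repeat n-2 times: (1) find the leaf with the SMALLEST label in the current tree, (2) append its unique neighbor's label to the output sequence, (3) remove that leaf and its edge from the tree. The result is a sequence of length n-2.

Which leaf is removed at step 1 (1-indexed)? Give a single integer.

Step 1: current leaves = {1,2,5,7,9}. Remove leaf 1 (neighbor: 6).

Answer: 1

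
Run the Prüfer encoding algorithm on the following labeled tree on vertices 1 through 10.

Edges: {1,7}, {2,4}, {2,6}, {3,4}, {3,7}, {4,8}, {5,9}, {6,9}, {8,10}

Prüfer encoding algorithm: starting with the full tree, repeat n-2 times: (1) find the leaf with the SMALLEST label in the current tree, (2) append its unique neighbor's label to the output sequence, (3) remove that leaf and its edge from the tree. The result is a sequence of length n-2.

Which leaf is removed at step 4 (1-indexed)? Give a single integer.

Step 1: current leaves = {1,5,10}. Remove leaf 1 (neighbor: 7).
Step 2: current leaves = {5,7,10}. Remove leaf 5 (neighbor: 9).
Step 3: current leaves = {7,9,10}. Remove leaf 7 (neighbor: 3).
Step 4: current leaves = {3,9,10}. Remove leaf 3 (neighbor: 4).

Answer: 3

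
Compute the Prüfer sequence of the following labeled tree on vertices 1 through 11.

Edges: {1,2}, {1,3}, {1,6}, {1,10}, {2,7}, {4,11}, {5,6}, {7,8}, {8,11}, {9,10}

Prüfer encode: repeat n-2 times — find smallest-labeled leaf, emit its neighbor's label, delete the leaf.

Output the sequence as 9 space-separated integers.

Step 1: leaves = {3,4,5,9}. Remove smallest leaf 3, emit neighbor 1.
Step 2: leaves = {4,5,9}. Remove smallest leaf 4, emit neighbor 11.
Step 3: leaves = {5,9,11}. Remove smallest leaf 5, emit neighbor 6.
Step 4: leaves = {6,9,11}. Remove smallest leaf 6, emit neighbor 1.
Step 5: leaves = {9,11}. Remove smallest leaf 9, emit neighbor 10.
Step 6: leaves = {10,11}. Remove smallest leaf 10, emit neighbor 1.
Step 7: leaves = {1,11}. Remove smallest leaf 1, emit neighbor 2.
Step 8: leaves = {2,11}. Remove smallest leaf 2, emit neighbor 7.
Step 9: leaves = {7,11}. Remove smallest leaf 7, emit neighbor 8.
Done: 2 vertices remain (8, 11). Sequence = [1 11 6 1 10 1 2 7 8]

Answer: 1 11 6 1 10 1 2 7 8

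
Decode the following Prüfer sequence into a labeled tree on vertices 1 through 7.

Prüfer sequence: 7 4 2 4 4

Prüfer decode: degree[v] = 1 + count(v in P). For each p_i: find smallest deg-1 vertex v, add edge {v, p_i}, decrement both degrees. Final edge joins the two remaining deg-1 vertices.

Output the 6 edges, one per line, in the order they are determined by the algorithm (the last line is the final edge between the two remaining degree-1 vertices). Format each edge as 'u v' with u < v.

Answer: 1 7
3 4
2 5
2 4
4 6
4 7

Derivation:
Initial degrees: {1:1, 2:2, 3:1, 4:4, 5:1, 6:1, 7:2}
Step 1: smallest deg-1 vertex = 1, p_1 = 7. Add edge {1,7}. Now deg[1]=0, deg[7]=1.
Step 2: smallest deg-1 vertex = 3, p_2 = 4. Add edge {3,4}. Now deg[3]=0, deg[4]=3.
Step 3: smallest deg-1 vertex = 5, p_3 = 2. Add edge {2,5}. Now deg[5]=0, deg[2]=1.
Step 4: smallest deg-1 vertex = 2, p_4 = 4. Add edge {2,4}. Now deg[2]=0, deg[4]=2.
Step 5: smallest deg-1 vertex = 6, p_5 = 4. Add edge {4,6}. Now deg[6]=0, deg[4]=1.
Final: two remaining deg-1 vertices are 4, 7. Add edge {4,7}.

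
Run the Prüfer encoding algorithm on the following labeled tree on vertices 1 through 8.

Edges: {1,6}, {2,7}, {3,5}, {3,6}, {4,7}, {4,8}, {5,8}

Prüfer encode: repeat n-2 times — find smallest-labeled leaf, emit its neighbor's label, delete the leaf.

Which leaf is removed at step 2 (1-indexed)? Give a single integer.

Step 1: current leaves = {1,2}. Remove leaf 1 (neighbor: 6).
Step 2: current leaves = {2,6}. Remove leaf 2 (neighbor: 7).

Answer: 2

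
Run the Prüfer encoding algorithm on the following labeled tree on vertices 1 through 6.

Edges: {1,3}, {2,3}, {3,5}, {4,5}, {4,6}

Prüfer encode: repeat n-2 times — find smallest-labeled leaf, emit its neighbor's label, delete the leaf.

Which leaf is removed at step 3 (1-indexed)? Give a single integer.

Answer: 3

Derivation:
Step 1: current leaves = {1,2,6}. Remove leaf 1 (neighbor: 3).
Step 2: current leaves = {2,6}. Remove leaf 2 (neighbor: 3).
Step 3: current leaves = {3,6}. Remove leaf 3 (neighbor: 5).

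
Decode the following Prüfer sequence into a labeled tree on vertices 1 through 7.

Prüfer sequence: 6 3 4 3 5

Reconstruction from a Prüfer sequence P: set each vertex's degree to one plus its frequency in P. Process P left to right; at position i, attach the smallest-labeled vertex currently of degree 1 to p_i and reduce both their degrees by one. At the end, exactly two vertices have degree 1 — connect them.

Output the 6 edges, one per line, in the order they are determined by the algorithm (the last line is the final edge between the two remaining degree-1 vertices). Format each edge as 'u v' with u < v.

Initial degrees: {1:1, 2:1, 3:3, 4:2, 5:2, 6:2, 7:1}
Step 1: smallest deg-1 vertex = 1, p_1 = 6. Add edge {1,6}. Now deg[1]=0, deg[6]=1.
Step 2: smallest deg-1 vertex = 2, p_2 = 3. Add edge {2,3}. Now deg[2]=0, deg[3]=2.
Step 3: smallest deg-1 vertex = 6, p_3 = 4. Add edge {4,6}. Now deg[6]=0, deg[4]=1.
Step 4: smallest deg-1 vertex = 4, p_4 = 3. Add edge {3,4}. Now deg[4]=0, deg[3]=1.
Step 5: smallest deg-1 vertex = 3, p_5 = 5. Add edge {3,5}. Now deg[3]=0, deg[5]=1.
Final: two remaining deg-1 vertices are 5, 7. Add edge {5,7}.

Answer: 1 6
2 3
4 6
3 4
3 5
5 7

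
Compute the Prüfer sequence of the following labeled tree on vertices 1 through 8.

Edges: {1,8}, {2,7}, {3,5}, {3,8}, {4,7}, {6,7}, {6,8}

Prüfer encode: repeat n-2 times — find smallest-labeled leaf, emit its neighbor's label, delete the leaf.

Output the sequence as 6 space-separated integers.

Step 1: leaves = {1,2,4,5}. Remove smallest leaf 1, emit neighbor 8.
Step 2: leaves = {2,4,5}. Remove smallest leaf 2, emit neighbor 7.
Step 3: leaves = {4,5}. Remove smallest leaf 4, emit neighbor 7.
Step 4: leaves = {5,7}. Remove smallest leaf 5, emit neighbor 3.
Step 5: leaves = {3,7}. Remove smallest leaf 3, emit neighbor 8.
Step 6: leaves = {7,8}. Remove smallest leaf 7, emit neighbor 6.
Done: 2 vertices remain (6, 8). Sequence = [8 7 7 3 8 6]

Answer: 8 7 7 3 8 6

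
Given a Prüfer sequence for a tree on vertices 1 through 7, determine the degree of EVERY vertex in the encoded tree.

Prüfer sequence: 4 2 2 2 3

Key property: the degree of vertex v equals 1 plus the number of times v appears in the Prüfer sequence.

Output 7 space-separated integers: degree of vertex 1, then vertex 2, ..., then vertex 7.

p_1 = 4: count[4] becomes 1
p_2 = 2: count[2] becomes 1
p_3 = 2: count[2] becomes 2
p_4 = 2: count[2] becomes 3
p_5 = 3: count[3] becomes 1
Degrees (1 + count): deg[1]=1+0=1, deg[2]=1+3=4, deg[3]=1+1=2, deg[4]=1+1=2, deg[5]=1+0=1, deg[6]=1+0=1, deg[7]=1+0=1

Answer: 1 4 2 2 1 1 1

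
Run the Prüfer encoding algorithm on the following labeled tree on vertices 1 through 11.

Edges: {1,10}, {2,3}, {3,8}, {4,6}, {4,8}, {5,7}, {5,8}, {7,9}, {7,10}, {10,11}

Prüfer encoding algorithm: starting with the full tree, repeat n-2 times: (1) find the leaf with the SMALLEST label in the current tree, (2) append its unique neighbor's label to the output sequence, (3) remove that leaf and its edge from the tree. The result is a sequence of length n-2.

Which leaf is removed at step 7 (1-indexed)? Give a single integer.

Answer: 5

Derivation:
Step 1: current leaves = {1,2,6,9,11}. Remove leaf 1 (neighbor: 10).
Step 2: current leaves = {2,6,9,11}. Remove leaf 2 (neighbor: 3).
Step 3: current leaves = {3,6,9,11}. Remove leaf 3 (neighbor: 8).
Step 4: current leaves = {6,9,11}. Remove leaf 6 (neighbor: 4).
Step 5: current leaves = {4,9,11}. Remove leaf 4 (neighbor: 8).
Step 6: current leaves = {8,9,11}. Remove leaf 8 (neighbor: 5).
Step 7: current leaves = {5,9,11}. Remove leaf 5 (neighbor: 7).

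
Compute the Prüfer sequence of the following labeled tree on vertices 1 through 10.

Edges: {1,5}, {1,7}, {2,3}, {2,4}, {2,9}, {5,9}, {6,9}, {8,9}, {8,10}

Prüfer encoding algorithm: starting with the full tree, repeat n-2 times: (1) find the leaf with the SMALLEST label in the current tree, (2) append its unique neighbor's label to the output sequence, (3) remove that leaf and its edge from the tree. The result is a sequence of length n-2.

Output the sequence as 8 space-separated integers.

Step 1: leaves = {3,4,6,7,10}. Remove smallest leaf 3, emit neighbor 2.
Step 2: leaves = {4,6,7,10}. Remove smallest leaf 4, emit neighbor 2.
Step 3: leaves = {2,6,7,10}. Remove smallest leaf 2, emit neighbor 9.
Step 4: leaves = {6,7,10}. Remove smallest leaf 6, emit neighbor 9.
Step 5: leaves = {7,10}. Remove smallest leaf 7, emit neighbor 1.
Step 6: leaves = {1,10}. Remove smallest leaf 1, emit neighbor 5.
Step 7: leaves = {5,10}. Remove smallest leaf 5, emit neighbor 9.
Step 8: leaves = {9,10}. Remove smallest leaf 9, emit neighbor 8.
Done: 2 vertices remain (8, 10). Sequence = [2 2 9 9 1 5 9 8]

Answer: 2 2 9 9 1 5 9 8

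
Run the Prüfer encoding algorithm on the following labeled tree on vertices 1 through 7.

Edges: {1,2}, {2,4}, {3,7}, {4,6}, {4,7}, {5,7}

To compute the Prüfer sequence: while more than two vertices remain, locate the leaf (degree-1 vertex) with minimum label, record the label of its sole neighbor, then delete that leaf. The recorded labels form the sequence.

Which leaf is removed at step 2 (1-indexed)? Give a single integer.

Step 1: current leaves = {1,3,5,6}. Remove leaf 1 (neighbor: 2).
Step 2: current leaves = {2,3,5,6}. Remove leaf 2 (neighbor: 4).

Answer: 2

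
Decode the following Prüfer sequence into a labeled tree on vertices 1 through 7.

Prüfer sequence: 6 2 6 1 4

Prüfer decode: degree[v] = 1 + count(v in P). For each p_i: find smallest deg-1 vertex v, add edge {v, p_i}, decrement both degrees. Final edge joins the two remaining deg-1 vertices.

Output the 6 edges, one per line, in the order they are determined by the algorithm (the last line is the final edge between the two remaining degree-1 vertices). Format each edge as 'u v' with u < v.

Answer: 3 6
2 5
2 6
1 6
1 4
4 7

Derivation:
Initial degrees: {1:2, 2:2, 3:1, 4:2, 5:1, 6:3, 7:1}
Step 1: smallest deg-1 vertex = 3, p_1 = 6. Add edge {3,6}. Now deg[3]=0, deg[6]=2.
Step 2: smallest deg-1 vertex = 5, p_2 = 2. Add edge {2,5}. Now deg[5]=0, deg[2]=1.
Step 3: smallest deg-1 vertex = 2, p_3 = 6. Add edge {2,6}. Now deg[2]=0, deg[6]=1.
Step 4: smallest deg-1 vertex = 6, p_4 = 1. Add edge {1,6}. Now deg[6]=0, deg[1]=1.
Step 5: smallest deg-1 vertex = 1, p_5 = 4. Add edge {1,4}. Now deg[1]=0, deg[4]=1.
Final: two remaining deg-1 vertices are 4, 7. Add edge {4,7}.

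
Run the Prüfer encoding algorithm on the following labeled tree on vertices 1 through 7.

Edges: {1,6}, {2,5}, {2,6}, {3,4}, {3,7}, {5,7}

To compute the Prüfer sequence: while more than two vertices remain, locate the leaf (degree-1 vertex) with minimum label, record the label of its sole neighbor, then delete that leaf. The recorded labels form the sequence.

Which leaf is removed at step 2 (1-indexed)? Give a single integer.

Step 1: current leaves = {1,4}. Remove leaf 1 (neighbor: 6).
Step 2: current leaves = {4,6}. Remove leaf 4 (neighbor: 3).

Answer: 4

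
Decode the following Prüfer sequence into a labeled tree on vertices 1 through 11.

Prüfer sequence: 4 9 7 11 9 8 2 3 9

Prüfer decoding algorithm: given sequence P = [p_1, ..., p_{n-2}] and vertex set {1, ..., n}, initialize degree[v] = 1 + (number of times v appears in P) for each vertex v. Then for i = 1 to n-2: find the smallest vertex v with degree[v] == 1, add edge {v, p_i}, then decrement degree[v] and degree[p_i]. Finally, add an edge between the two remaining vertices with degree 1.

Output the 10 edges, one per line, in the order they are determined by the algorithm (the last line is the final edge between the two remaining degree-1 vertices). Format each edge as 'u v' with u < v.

Answer: 1 4
4 9
5 7
6 11
7 9
8 10
2 8
2 3
3 9
9 11

Derivation:
Initial degrees: {1:1, 2:2, 3:2, 4:2, 5:1, 6:1, 7:2, 8:2, 9:4, 10:1, 11:2}
Step 1: smallest deg-1 vertex = 1, p_1 = 4. Add edge {1,4}. Now deg[1]=0, deg[4]=1.
Step 2: smallest deg-1 vertex = 4, p_2 = 9. Add edge {4,9}. Now deg[4]=0, deg[9]=3.
Step 3: smallest deg-1 vertex = 5, p_3 = 7. Add edge {5,7}. Now deg[5]=0, deg[7]=1.
Step 4: smallest deg-1 vertex = 6, p_4 = 11. Add edge {6,11}. Now deg[6]=0, deg[11]=1.
Step 5: smallest deg-1 vertex = 7, p_5 = 9. Add edge {7,9}. Now deg[7]=0, deg[9]=2.
Step 6: smallest deg-1 vertex = 10, p_6 = 8. Add edge {8,10}. Now deg[10]=0, deg[8]=1.
Step 7: smallest deg-1 vertex = 8, p_7 = 2. Add edge {2,8}. Now deg[8]=0, deg[2]=1.
Step 8: smallest deg-1 vertex = 2, p_8 = 3. Add edge {2,3}. Now deg[2]=0, deg[3]=1.
Step 9: smallest deg-1 vertex = 3, p_9 = 9. Add edge {3,9}. Now deg[3]=0, deg[9]=1.
Final: two remaining deg-1 vertices are 9, 11. Add edge {9,11}.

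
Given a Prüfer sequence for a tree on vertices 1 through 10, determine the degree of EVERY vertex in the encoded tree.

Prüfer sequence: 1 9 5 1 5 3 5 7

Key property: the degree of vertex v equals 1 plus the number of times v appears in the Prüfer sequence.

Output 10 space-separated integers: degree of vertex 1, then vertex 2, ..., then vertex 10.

p_1 = 1: count[1] becomes 1
p_2 = 9: count[9] becomes 1
p_3 = 5: count[5] becomes 1
p_4 = 1: count[1] becomes 2
p_5 = 5: count[5] becomes 2
p_6 = 3: count[3] becomes 1
p_7 = 5: count[5] becomes 3
p_8 = 7: count[7] becomes 1
Degrees (1 + count): deg[1]=1+2=3, deg[2]=1+0=1, deg[3]=1+1=2, deg[4]=1+0=1, deg[5]=1+3=4, deg[6]=1+0=1, deg[7]=1+1=2, deg[8]=1+0=1, deg[9]=1+1=2, deg[10]=1+0=1

Answer: 3 1 2 1 4 1 2 1 2 1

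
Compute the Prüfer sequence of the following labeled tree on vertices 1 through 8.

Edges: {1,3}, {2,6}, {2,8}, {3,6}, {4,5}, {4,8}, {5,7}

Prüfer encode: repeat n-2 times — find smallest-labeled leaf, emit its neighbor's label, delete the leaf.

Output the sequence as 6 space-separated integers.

Answer: 3 6 2 8 5 4

Derivation:
Step 1: leaves = {1,7}. Remove smallest leaf 1, emit neighbor 3.
Step 2: leaves = {3,7}. Remove smallest leaf 3, emit neighbor 6.
Step 3: leaves = {6,7}. Remove smallest leaf 6, emit neighbor 2.
Step 4: leaves = {2,7}. Remove smallest leaf 2, emit neighbor 8.
Step 5: leaves = {7,8}. Remove smallest leaf 7, emit neighbor 5.
Step 6: leaves = {5,8}. Remove smallest leaf 5, emit neighbor 4.
Done: 2 vertices remain (4, 8). Sequence = [3 6 2 8 5 4]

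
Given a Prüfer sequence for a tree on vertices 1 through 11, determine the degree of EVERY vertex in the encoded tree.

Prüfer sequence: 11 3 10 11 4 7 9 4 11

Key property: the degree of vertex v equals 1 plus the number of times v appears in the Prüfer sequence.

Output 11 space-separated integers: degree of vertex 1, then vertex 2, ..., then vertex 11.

Answer: 1 1 2 3 1 1 2 1 2 2 4

Derivation:
p_1 = 11: count[11] becomes 1
p_2 = 3: count[3] becomes 1
p_3 = 10: count[10] becomes 1
p_4 = 11: count[11] becomes 2
p_5 = 4: count[4] becomes 1
p_6 = 7: count[7] becomes 1
p_7 = 9: count[9] becomes 1
p_8 = 4: count[4] becomes 2
p_9 = 11: count[11] becomes 3
Degrees (1 + count): deg[1]=1+0=1, deg[2]=1+0=1, deg[3]=1+1=2, deg[4]=1+2=3, deg[5]=1+0=1, deg[6]=1+0=1, deg[7]=1+1=2, deg[8]=1+0=1, deg[9]=1+1=2, deg[10]=1+1=2, deg[11]=1+3=4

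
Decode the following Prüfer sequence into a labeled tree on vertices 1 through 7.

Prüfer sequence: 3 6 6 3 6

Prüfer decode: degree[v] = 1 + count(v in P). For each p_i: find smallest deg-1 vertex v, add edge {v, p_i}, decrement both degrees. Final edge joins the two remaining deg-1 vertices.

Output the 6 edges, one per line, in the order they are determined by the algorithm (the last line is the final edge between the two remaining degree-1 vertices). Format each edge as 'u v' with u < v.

Initial degrees: {1:1, 2:1, 3:3, 4:1, 5:1, 6:4, 7:1}
Step 1: smallest deg-1 vertex = 1, p_1 = 3. Add edge {1,3}. Now deg[1]=0, deg[3]=2.
Step 2: smallest deg-1 vertex = 2, p_2 = 6. Add edge {2,6}. Now deg[2]=0, deg[6]=3.
Step 3: smallest deg-1 vertex = 4, p_3 = 6. Add edge {4,6}. Now deg[4]=0, deg[6]=2.
Step 4: smallest deg-1 vertex = 5, p_4 = 3. Add edge {3,5}. Now deg[5]=0, deg[3]=1.
Step 5: smallest deg-1 vertex = 3, p_5 = 6. Add edge {3,6}. Now deg[3]=0, deg[6]=1.
Final: two remaining deg-1 vertices are 6, 7. Add edge {6,7}.

Answer: 1 3
2 6
4 6
3 5
3 6
6 7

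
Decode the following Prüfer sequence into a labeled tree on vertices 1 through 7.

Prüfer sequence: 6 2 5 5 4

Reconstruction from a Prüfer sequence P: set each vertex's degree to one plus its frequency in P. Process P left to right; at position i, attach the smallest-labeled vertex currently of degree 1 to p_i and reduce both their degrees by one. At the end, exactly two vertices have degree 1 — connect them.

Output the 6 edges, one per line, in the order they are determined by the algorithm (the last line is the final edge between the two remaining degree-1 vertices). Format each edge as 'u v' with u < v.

Initial degrees: {1:1, 2:2, 3:1, 4:2, 5:3, 6:2, 7:1}
Step 1: smallest deg-1 vertex = 1, p_1 = 6. Add edge {1,6}. Now deg[1]=0, deg[6]=1.
Step 2: smallest deg-1 vertex = 3, p_2 = 2. Add edge {2,3}. Now deg[3]=0, deg[2]=1.
Step 3: smallest deg-1 vertex = 2, p_3 = 5. Add edge {2,5}. Now deg[2]=0, deg[5]=2.
Step 4: smallest deg-1 vertex = 6, p_4 = 5. Add edge {5,6}. Now deg[6]=0, deg[5]=1.
Step 5: smallest deg-1 vertex = 5, p_5 = 4. Add edge {4,5}. Now deg[5]=0, deg[4]=1.
Final: two remaining deg-1 vertices are 4, 7. Add edge {4,7}.

Answer: 1 6
2 3
2 5
5 6
4 5
4 7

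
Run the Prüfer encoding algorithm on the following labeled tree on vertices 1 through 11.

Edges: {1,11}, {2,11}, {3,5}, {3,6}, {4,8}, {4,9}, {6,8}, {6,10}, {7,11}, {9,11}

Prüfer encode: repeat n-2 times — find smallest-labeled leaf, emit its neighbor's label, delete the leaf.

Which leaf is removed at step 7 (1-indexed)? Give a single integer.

Answer: 6

Derivation:
Step 1: current leaves = {1,2,5,7,10}. Remove leaf 1 (neighbor: 11).
Step 2: current leaves = {2,5,7,10}. Remove leaf 2 (neighbor: 11).
Step 3: current leaves = {5,7,10}. Remove leaf 5 (neighbor: 3).
Step 4: current leaves = {3,7,10}. Remove leaf 3 (neighbor: 6).
Step 5: current leaves = {7,10}. Remove leaf 7 (neighbor: 11).
Step 6: current leaves = {10,11}. Remove leaf 10 (neighbor: 6).
Step 7: current leaves = {6,11}. Remove leaf 6 (neighbor: 8).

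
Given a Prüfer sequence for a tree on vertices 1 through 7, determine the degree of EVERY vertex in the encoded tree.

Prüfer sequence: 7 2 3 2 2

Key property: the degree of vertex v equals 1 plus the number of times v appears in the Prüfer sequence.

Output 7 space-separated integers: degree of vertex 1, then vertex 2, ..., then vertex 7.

Answer: 1 4 2 1 1 1 2

Derivation:
p_1 = 7: count[7] becomes 1
p_2 = 2: count[2] becomes 1
p_3 = 3: count[3] becomes 1
p_4 = 2: count[2] becomes 2
p_5 = 2: count[2] becomes 3
Degrees (1 + count): deg[1]=1+0=1, deg[2]=1+3=4, deg[3]=1+1=2, deg[4]=1+0=1, deg[5]=1+0=1, deg[6]=1+0=1, deg[7]=1+1=2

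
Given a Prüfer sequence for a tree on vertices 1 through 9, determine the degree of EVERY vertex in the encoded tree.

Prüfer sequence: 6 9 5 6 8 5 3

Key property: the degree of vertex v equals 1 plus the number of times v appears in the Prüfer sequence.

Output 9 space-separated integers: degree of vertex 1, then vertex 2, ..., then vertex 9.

p_1 = 6: count[6] becomes 1
p_2 = 9: count[9] becomes 1
p_3 = 5: count[5] becomes 1
p_4 = 6: count[6] becomes 2
p_5 = 8: count[8] becomes 1
p_6 = 5: count[5] becomes 2
p_7 = 3: count[3] becomes 1
Degrees (1 + count): deg[1]=1+0=1, deg[2]=1+0=1, deg[3]=1+1=2, deg[4]=1+0=1, deg[5]=1+2=3, deg[6]=1+2=3, deg[7]=1+0=1, deg[8]=1+1=2, deg[9]=1+1=2

Answer: 1 1 2 1 3 3 1 2 2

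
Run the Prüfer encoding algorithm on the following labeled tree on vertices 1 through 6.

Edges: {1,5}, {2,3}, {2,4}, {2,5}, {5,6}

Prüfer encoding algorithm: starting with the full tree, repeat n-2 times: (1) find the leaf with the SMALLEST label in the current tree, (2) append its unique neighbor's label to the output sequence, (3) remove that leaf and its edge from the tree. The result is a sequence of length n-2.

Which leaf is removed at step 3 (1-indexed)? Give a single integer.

Step 1: current leaves = {1,3,4,6}. Remove leaf 1 (neighbor: 5).
Step 2: current leaves = {3,4,6}. Remove leaf 3 (neighbor: 2).
Step 3: current leaves = {4,6}. Remove leaf 4 (neighbor: 2).

Answer: 4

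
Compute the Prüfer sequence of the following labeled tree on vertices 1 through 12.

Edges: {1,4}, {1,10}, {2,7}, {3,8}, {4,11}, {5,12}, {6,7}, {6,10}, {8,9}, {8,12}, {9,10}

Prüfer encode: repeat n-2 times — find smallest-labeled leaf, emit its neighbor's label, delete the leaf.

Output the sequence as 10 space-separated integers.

Step 1: leaves = {2,3,5,11}. Remove smallest leaf 2, emit neighbor 7.
Step 2: leaves = {3,5,7,11}. Remove smallest leaf 3, emit neighbor 8.
Step 3: leaves = {5,7,11}. Remove smallest leaf 5, emit neighbor 12.
Step 4: leaves = {7,11,12}. Remove smallest leaf 7, emit neighbor 6.
Step 5: leaves = {6,11,12}. Remove smallest leaf 6, emit neighbor 10.
Step 6: leaves = {11,12}. Remove smallest leaf 11, emit neighbor 4.
Step 7: leaves = {4,12}. Remove smallest leaf 4, emit neighbor 1.
Step 8: leaves = {1,12}. Remove smallest leaf 1, emit neighbor 10.
Step 9: leaves = {10,12}. Remove smallest leaf 10, emit neighbor 9.
Step 10: leaves = {9,12}. Remove smallest leaf 9, emit neighbor 8.
Done: 2 vertices remain (8, 12). Sequence = [7 8 12 6 10 4 1 10 9 8]

Answer: 7 8 12 6 10 4 1 10 9 8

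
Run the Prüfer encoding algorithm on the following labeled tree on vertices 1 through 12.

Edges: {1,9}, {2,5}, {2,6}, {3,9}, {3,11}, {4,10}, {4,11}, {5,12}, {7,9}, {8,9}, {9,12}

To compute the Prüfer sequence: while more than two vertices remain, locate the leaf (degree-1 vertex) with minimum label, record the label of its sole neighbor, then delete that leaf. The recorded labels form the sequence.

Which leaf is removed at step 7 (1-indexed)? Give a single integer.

Step 1: current leaves = {1,6,7,8,10}. Remove leaf 1 (neighbor: 9).
Step 2: current leaves = {6,7,8,10}. Remove leaf 6 (neighbor: 2).
Step 3: current leaves = {2,7,8,10}. Remove leaf 2 (neighbor: 5).
Step 4: current leaves = {5,7,8,10}. Remove leaf 5 (neighbor: 12).
Step 5: current leaves = {7,8,10,12}. Remove leaf 7 (neighbor: 9).
Step 6: current leaves = {8,10,12}. Remove leaf 8 (neighbor: 9).
Step 7: current leaves = {10,12}. Remove leaf 10 (neighbor: 4).

Answer: 10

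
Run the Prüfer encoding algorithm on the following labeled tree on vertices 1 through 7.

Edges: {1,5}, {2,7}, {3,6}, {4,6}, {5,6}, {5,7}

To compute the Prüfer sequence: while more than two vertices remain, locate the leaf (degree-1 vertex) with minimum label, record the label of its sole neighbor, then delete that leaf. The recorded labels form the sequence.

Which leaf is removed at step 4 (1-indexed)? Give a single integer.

Step 1: current leaves = {1,2,3,4}. Remove leaf 1 (neighbor: 5).
Step 2: current leaves = {2,3,4}. Remove leaf 2 (neighbor: 7).
Step 3: current leaves = {3,4,7}. Remove leaf 3 (neighbor: 6).
Step 4: current leaves = {4,7}. Remove leaf 4 (neighbor: 6).

Answer: 4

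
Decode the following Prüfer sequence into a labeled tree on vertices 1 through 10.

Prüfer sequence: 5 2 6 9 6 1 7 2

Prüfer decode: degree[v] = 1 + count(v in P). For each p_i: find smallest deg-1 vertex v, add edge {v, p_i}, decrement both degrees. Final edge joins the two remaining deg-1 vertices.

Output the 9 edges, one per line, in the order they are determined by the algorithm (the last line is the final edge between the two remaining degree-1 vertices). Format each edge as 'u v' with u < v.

Initial degrees: {1:2, 2:3, 3:1, 4:1, 5:2, 6:3, 7:2, 8:1, 9:2, 10:1}
Step 1: smallest deg-1 vertex = 3, p_1 = 5. Add edge {3,5}. Now deg[3]=0, deg[5]=1.
Step 2: smallest deg-1 vertex = 4, p_2 = 2. Add edge {2,4}. Now deg[4]=0, deg[2]=2.
Step 3: smallest deg-1 vertex = 5, p_3 = 6. Add edge {5,6}. Now deg[5]=0, deg[6]=2.
Step 4: smallest deg-1 vertex = 8, p_4 = 9. Add edge {8,9}. Now deg[8]=0, deg[9]=1.
Step 5: smallest deg-1 vertex = 9, p_5 = 6. Add edge {6,9}. Now deg[9]=0, deg[6]=1.
Step 6: smallest deg-1 vertex = 6, p_6 = 1. Add edge {1,6}. Now deg[6]=0, deg[1]=1.
Step 7: smallest deg-1 vertex = 1, p_7 = 7. Add edge {1,7}. Now deg[1]=0, deg[7]=1.
Step 8: smallest deg-1 vertex = 7, p_8 = 2. Add edge {2,7}. Now deg[7]=0, deg[2]=1.
Final: two remaining deg-1 vertices are 2, 10. Add edge {2,10}.

Answer: 3 5
2 4
5 6
8 9
6 9
1 6
1 7
2 7
2 10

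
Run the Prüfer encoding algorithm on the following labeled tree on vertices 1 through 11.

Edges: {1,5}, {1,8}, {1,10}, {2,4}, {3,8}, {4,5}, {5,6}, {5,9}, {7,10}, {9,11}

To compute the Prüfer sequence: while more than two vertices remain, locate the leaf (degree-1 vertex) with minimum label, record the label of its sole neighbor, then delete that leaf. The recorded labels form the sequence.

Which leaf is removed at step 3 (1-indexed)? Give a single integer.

Step 1: current leaves = {2,3,6,7,11}. Remove leaf 2 (neighbor: 4).
Step 2: current leaves = {3,4,6,7,11}. Remove leaf 3 (neighbor: 8).
Step 3: current leaves = {4,6,7,8,11}. Remove leaf 4 (neighbor: 5).

Answer: 4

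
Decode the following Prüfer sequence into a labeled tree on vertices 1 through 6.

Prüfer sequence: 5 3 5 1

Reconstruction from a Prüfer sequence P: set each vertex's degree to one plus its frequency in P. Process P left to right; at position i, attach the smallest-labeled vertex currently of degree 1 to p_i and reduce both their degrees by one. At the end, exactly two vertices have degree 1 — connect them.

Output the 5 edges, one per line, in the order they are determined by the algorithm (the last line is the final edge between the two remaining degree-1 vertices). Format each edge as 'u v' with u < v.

Answer: 2 5
3 4
3 5
1 5
1 6

Derivation:
Initial degrees: {1:2, 2:1, 3:2, 4:1, 5:3, 6:1}
Step 1: smallest deg-1 vertex = 2, p_1 = 5. Add edge {2,5}. Now deg[2]=0, deg[5]=2.
Step 2: smallest deg-1 vertex = 4, p_2 = 3. Add edge {3,4}. Now deg[4]=0, deg[3]=1.
Step 3: smallest deg-1 vertex = 3, p_3 = 5. Add edge {3,5}. Now deg[3]=0, deg[5]=1.
Step 4: smallest deg-1 vertex = 5, p_4 = 1. Add edge {1,5}. Now deg[5]=0, deg[1]=1.
Final: two remaining deg-1 vertices are 1, 6. Add edge {1,6}.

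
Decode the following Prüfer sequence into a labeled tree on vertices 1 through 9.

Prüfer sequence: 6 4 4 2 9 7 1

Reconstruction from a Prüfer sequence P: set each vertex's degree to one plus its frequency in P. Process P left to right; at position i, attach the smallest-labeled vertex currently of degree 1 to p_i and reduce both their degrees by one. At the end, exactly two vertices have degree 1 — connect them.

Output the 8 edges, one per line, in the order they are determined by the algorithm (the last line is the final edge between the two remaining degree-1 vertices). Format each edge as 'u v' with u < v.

Answer: 3 6
4 5
4 6
2 4
2 9
7 8
1 7
1 9

Derivation:
Initial degrees: {1:2, 2:2, 3:1, 4:3, 5:1, 6:2, 7:2, 8:1, 9:2}
Step 1: smallest deg-1 vertex = 3, p_1 = 6. Add edge {3,6}. Now deg[3]=0, deg[6]=1.
Step 2: smallest deg-1 vertex = 5, p_2 = 4. Add edge {4,5}. Now deg[5]=0, deg[4]=2.
Step 3: smallest deg-1 vertex = 6, p_3 = 4. Add edge {4,6}. Now deg[6]=0, deg[4]=1.
Step 4: smallest deg-1 vertex = 4, p_4 = 2. Add edge {2,4}. Now deg[4]=0, deg[2]=1.
Step 5: smallest deg-1 vertex = 2, p_5 = 9. Add edge {2,9}. Now deg[2]=0, deg[9]=1.
Step 6: smallest deg-1 vertex = 8, p_6 = 7. Add edge {7,8}. Now deg[8]=0, deg[7]=1.
Step 7: smallest deg-1 vertex = 7, p_7 = 1. Add edge {1,7}. Now deg[7]=0, deg[1]=1.
Final: two remaining deg-1 vertices are 1, 9. Add edge {1,9}.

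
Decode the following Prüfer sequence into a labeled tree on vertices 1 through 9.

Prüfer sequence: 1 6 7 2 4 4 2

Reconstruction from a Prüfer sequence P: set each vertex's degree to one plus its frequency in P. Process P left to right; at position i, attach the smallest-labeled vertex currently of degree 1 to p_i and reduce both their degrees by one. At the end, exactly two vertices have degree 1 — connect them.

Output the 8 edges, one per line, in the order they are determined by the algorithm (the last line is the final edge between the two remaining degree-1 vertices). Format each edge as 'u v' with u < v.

Initial degrees: {1:2, 2:3, 3:1, 4:3, 5:1, 6:2, 7:2, 8:1, 9:1}
Step 1: smallest deg-1 vertex = 3, p_1 = 1. Add edge {1,3}. Now deg[3]=0, deg[1]=1.
Step 2: smallest deg-1 vertex = 1, p_2 = 6. Add edge {1,6}. Now deg[1]=0, deg[6]=1.
Step 3: smallest deg-1 vertex = 5, p_3 = 7. Add edge {5,7}. Now deg[5]=0, deg[7]=1.
Step 4: smallest deg-1 vertex = 6, p_4 = 2. Add edge {2,6}. Now deg[6]=0, deg[2]=2.
Step 5: smallest deg-1 vertex = 7, p_5 = 4. Add edge {4,7}. Now deg[7]=0, deg[4]=2.
Step 6: smallest deg-1 vertex = 8, p_6 = 4. Add edge {4,8}. Now deg[8]=0, deg[4]=1.
Step 7: smallest deg-1 vertex = 4, p_7 = 2. Add edge {2,4}. Now deg[4]=0, deg[2]=1.
Final: two remaining deg-1 vertices are 2, 9. Add edge {2,9}.

Answer: 1 3
1 6
5 7
2 6
4 7
4 8
2 4
2 9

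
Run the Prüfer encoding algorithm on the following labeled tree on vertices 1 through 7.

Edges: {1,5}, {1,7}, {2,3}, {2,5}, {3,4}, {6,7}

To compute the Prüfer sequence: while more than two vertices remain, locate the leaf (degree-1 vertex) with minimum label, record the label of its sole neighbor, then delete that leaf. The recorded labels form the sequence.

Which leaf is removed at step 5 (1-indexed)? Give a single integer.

Answer: 1

Derivation:
Step 1: current leaves = {4,6}. Remove leaf 4 (neighbor: 3).
Step 2: current leaves = {3,6}. Remove leaf 3 (neighbor: 2).
Step 3: current leaves = {2,6}. Remove leaf 2 (neighbor: 5).
Step 4: current leaves = {5,6}. Remove leaf 5 (neighbor: 1).
Step 5: current leaves = {1,6}. Remove leaf 1 (neighbor: 7).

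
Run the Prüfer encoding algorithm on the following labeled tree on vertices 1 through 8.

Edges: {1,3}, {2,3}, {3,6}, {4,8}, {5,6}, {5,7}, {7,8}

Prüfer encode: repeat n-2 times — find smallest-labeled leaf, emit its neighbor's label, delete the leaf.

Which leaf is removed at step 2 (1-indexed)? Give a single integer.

Step 1: current leaves = {1,2,4}. Remove leaf 1 (neighbor: 3).
Step 2: current leaves = {2,4}. Remove leaf 2 (neighbor: 3).

Answer: 2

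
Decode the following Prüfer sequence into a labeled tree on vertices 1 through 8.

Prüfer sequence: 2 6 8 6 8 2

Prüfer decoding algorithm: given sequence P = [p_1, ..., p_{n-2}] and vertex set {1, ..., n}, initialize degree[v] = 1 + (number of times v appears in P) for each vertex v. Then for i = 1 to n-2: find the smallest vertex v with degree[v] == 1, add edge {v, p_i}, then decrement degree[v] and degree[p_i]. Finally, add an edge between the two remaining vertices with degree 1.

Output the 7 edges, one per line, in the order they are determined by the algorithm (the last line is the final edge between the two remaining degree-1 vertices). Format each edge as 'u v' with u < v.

Initial degrees: {1:1, 2:3, 3:1, 4:1, 5:1, 6:3, 7:1, 8:3}
Step 1: smallest deg-1 vertex = 1, p_1 = 2. Add edge {1,2}. Now deg[1]=0, deg[2]=2.
Step 2: smallest deg-1 vertex = 3, p_2 = 6. Add edge {3,6}. Now deg[3]=0, deg[6]=2.
Step 3: smallest deg-1 vertex = 4, p_3 = 8. Add edge {4,8}. Now deg[4]=0, deg[8]=2.
Step 4: smallest deg-1 vertex = 5, p_4 = 6. Add edge {5,6}. Now deg[5]=0, deg[6]=1.
Step 5: smallest deg-1 vertex = 6, p_5 = 8. Add edge {6,8}. Now deg[6]=0, deg[8]=1.
Step 6: smallest deg-1 vertex = 7, p_6 = 2. Add edge {2,7}. Now deg[7]=0, deg[2]=1.
Final: two remaining deg-1 vertices are 2, 8. Add edge {2,8}.

Answer: 1 2
3 6
4 8
5 6
6 8
2 7
2 8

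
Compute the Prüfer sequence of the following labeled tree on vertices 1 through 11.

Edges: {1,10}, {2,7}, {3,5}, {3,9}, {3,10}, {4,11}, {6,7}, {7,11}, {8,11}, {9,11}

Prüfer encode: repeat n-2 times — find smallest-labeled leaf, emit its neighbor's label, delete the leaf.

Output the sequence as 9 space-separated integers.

Answer: 10 7 11 3 7 11 11 3 9

Derivation:
Step 1: leaves = {1,2,4,5,6,8}. Remove smallest leaf 1, emit neighbor 10.
Step 2: leaves = {2,4,5,6,8,10}. Remove smallest leaf 2, emit neighbor 7.
Step 3: leaves = {4,5,6,8,10}. Remove smallest leaf 4, emit neighbor 11.
Step 4: leaves = {5,6,8,10}. Remove smallest leaf 5, emit neighbor 3.
Step 5: leaves = {6,8,10}. Remove smallest leaf 6, emit neighbor 7.
Step 6: leaves = {7,8,10}. Remove smallest leaf 7, emit neighbor 11.
Step 7: leaves = {8,10}. Remove smallest leaf 8, emit neighbor 11.
Step 8: leaves = {10,11}. Remove smallest leaf 10, emit neighbor 3.
Step 9: leaves = {3,11}. Remove smallest leaf 3, emit neighbor 9.
Done: 2 vertices remain (9, 11). Sequence = [10 7 11 3 7 11 11 3 9]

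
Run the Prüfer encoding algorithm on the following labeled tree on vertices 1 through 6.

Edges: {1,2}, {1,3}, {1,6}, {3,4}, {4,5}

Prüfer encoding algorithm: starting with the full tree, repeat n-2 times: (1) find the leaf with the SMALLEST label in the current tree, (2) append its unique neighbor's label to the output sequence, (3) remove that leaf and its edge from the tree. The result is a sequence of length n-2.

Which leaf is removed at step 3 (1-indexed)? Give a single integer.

Answer: 4

Derivation:
Step 1: current leaves = {2,5,6}. Remove leaf 2 (neighbor: 1).
Step 2: current leaves = {5,6}. Remove leaf 5 (neighbor: 4).
Step 3: current leaves = {4,6}. Remove leaf 4 (neighbor: 3).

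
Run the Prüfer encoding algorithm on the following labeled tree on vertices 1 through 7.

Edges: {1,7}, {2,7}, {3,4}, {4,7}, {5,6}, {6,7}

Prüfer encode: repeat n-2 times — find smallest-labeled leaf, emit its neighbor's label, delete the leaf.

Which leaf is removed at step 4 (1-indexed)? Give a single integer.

Step 1: current leaves = {1,2,3,5}. Remove leaf 1 (neighbor: 7).
Step 2: current leaves = {2,3,5}. Remove leaf 2 (neighbor: 7).
Step 3: current leaves = {3,5}. Remove leaf 3 (neighbor: 4).
Step 4: current leaves = {4,5}. Remove leaf 4 (neighbor: 7).

Answer: 4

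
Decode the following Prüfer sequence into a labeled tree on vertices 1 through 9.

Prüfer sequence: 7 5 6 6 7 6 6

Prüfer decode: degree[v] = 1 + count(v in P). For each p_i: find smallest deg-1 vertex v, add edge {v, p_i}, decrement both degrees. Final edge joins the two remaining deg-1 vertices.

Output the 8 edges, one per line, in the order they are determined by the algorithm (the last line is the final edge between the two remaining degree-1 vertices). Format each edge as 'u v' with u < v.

Answer: 1 7
2 5
3 6
4 6
5 7
6 7
6 8
6 9

Derivation:
Initial degrees: {1:1, 2:1, 3:1, 4:1, 5:2, 6:5, 7:3, 8:1, 9:1}
Step 1: smallest deg-1 vertex = 1, p_1 = 7. Add edge {1,7}. Now deg[1]=0, deg[7]=2.
Step 2: smallest deg-1 vertex = 2, p_2 = 5. Add edge {2,5}. Now deg[2]=0, deg[5]=1.
Step 3: smallest deg-1 vertex = 3, p_3 = 6. Add edge {3,6}. Now deg[3]=0, deg[6]=4.
Step 4: smallest deg-1 vertex = 4, p_4 = 6. Add edge {4,6}. Now deg[4]=0, deg[6]=3.
Step 5: smallest deg-1 vertex = 5, p_5 = 7. Add edge {5,7}. Now deg[5]=0, deg[7]=1.
Step 6: smallest deg-1 vertex = 7, p_6 = 6. Add edge {6,7}. Now deg[7]=0, deg[6]=2.
Step 7: smallest deg-1 vertex = 8, p_7 = 6. Add edge {6,8}. Now deg[8]=0, deg[6]=1.
Final: two remaining deg-1 vertices are 6, 9. Add edge {6,9}.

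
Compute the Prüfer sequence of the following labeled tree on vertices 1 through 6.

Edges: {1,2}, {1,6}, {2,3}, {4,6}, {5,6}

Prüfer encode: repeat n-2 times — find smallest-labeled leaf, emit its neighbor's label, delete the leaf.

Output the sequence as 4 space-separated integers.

Step 1: leaves = {3,4,5}. Remove smallest leaf 3, emit neighbor 2.
Step 2: leaves = {2,4,5}. Remove smallest leaf 2, emit neighbor 1.
Step 3: leaves = {1,4,5}. Remove smallest leaf 1, emit neighbor 6.
Step 4: leaves = {4,5}. Remove smallest leaf 4, emit neighbor 6.
Done: 2 vertices remain (5, 6). Sequence = [2 1 6 6]

Answer: 2 1 6 6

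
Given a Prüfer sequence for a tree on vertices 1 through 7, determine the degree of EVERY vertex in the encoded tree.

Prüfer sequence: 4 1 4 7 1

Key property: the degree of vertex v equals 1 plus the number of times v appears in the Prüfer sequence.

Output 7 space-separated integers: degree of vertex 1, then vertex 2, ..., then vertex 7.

Answer: 3 1 1 3 1 1 2

Derivation:
p_1 = 4: count[4] becomes 1
p_2 = 1: count[1] becomes 1
p_3 = 4: count[4] becomes 2
p_4 = 7: count[7] becomes 1
p_5 = 1: count[1] becomes 2
Degrees (1 + count): deg[1]=1+2=3, deg[2]=1+0=1, deg[3]=1+0=1, deg[4]=1+2=3, deg[5]=1+0=1, deg[6]=1+0=1, deg[7]=1+1=2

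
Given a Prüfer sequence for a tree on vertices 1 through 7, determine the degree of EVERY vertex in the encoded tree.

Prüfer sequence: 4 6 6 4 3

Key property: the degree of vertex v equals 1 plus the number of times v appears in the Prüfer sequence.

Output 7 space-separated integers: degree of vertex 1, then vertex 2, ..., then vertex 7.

p_1 = 4: count[4] becomes 1
p_2 = 6: count[6] becomes 1
p_3 = 6: count[6] becomes 2
p_4 = 4: count[4] becomes 2
p_5 = 3: count[3] becomes 1
Degrees (1 + count): deg[1]=1+0=1, deg[2]=1+0=1, deg[3]=1+1=2, deg[4]=1+2=3, deg[5]=1+0=1, deg[6]=1+2=3, deg[7]=1+0=1

Answer: 1 1 2 3 1 3 1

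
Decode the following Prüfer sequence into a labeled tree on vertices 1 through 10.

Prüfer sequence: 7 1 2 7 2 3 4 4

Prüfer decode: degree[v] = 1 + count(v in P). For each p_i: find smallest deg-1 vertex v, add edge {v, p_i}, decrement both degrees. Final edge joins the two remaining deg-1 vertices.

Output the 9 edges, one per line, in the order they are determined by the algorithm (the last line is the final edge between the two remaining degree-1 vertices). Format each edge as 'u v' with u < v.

Answer: 5 7
1 6
1 2
7 8
2 7
2 3
3 4
4 9
4 10

Derivation:
Initial degrees: {1:2, 2:3, 3:2, 4:3, 5:1, 6:1, 7:3, 8:1, 9:1, 10:1}
Step 1: smallest deg-1 vertex = 5, p_1 = 7. Add edge {5,7}. Now deg[5]=0, deg[7]=2.
Step 2: smallest deg-1 vertex = 6, p_2 = 1. Add edge {1,6}. Now deg[6]=0, deg[1]=1.
Step 3: smallest deg-1 vertex = 1, p_3 = 2. Add edge {1,2}. Now deg[1]=0, deg[2]=2.
Step 4: smallest deg-1 vertex = 8, p_4 = 7. Add edge {7,8}. Now deg[8]=0, deg[7]=1.
Step 5: smallest deg-1 vertex = 7, p_5 = 2. Add edge {2,7}. Now deg[7]=0, deg[2]=1.
Step 6: smallest deg-1 vertex = 2, p_6 = 3. Add edge {2,3}. Now deg[2]=0, deg[3]=1.
Step 7: smallest deg-1 vertex = 3, p_7 = 4. Add edge {3,4}. Now deg[3]=0, deg[4]=2.
Step 8: smallest deg-1 vertex = 9, p_8 = 4. Add edge {4,9}. Now deg[9]=0, deg[4]=1.
Final: two remaining deg-1 vertices are 4, 10. Add edge {4,10}.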